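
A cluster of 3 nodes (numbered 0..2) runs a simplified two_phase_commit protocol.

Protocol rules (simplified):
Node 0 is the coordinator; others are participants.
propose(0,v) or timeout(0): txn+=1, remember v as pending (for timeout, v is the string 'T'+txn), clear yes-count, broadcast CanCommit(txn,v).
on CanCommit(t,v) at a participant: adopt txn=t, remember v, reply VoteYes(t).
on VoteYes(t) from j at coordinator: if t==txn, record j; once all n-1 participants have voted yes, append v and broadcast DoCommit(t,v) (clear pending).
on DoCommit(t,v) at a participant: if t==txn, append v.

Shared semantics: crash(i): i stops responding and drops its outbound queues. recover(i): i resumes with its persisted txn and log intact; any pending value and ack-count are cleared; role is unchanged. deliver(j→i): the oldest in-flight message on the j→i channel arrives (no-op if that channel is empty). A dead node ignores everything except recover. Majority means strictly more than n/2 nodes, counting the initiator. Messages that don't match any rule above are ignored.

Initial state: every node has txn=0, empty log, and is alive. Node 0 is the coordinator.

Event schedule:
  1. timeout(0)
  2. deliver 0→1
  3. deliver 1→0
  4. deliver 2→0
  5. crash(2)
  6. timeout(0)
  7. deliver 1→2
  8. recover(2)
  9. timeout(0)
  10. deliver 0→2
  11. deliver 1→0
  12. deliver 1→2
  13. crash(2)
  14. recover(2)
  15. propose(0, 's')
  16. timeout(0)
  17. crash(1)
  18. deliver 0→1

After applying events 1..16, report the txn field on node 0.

5

step 1 timeout(0): 0={coor,t=1,log=-}
step 2 deliver 0→1: 1={part,t=1,log=-}
step 3 deliver 1→0: —
step 4 deliver 2→0: —
step 5 crash(2): 2={✗part,t=0,log=-}
step 6 timeout(0): 0={coor,t=2,log=-}
step 7 deliver 1→2: —
step 8 recover(2): 2={part,t=0,log=-}
step 9 timeout(0): 0={coor,t=3,log=-}
step 10 deliver 0→2: 2={part,t=1,log=-}
step 11 deliver 1→0: —
step 12 deliver 1→2: —
step 13 crash(2): 2={✗part,t=1,log=-}
step 14 recover(2): 2={part,t=1,log=-}
step 15 propose(0,'s'): 0={coor,t=4,log=-}
step 16 timeout(0): 0={coor,t=5,log=-}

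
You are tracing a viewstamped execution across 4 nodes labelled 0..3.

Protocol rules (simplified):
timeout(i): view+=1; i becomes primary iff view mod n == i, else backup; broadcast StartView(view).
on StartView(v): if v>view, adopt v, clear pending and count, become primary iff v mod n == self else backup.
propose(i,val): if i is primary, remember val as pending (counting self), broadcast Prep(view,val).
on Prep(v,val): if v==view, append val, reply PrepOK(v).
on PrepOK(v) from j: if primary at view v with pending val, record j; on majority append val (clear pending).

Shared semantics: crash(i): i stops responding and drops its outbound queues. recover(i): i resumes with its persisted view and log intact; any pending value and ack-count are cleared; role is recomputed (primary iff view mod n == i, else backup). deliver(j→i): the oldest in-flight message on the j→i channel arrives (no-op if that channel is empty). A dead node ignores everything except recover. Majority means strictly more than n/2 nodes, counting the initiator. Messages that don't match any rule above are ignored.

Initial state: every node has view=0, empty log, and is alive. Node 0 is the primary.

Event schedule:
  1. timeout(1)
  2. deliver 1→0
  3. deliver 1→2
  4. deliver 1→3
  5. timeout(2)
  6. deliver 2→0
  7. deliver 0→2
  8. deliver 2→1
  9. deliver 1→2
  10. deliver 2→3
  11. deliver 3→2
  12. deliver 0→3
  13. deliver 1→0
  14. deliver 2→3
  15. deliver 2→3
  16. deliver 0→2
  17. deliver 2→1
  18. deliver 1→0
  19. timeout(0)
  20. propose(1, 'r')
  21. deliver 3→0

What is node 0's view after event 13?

2

step 1 timeout(1): 1={prim,v=1,log=-}
step 2 deliver 1→0: 0={back,v=1,log=-}
step 3 deliver 1→2: 2={back,v=1,log=-}
step 4 deliver 1→3: 3={back,v=1,log=-}
step 5 timeout(2): 2={prim,v=2,log=-}
step 6 deliver 2→0: 0={back,v=2,log=-}
step 7 deliver 0→2: —
step 8 deliver 2→1: 1={back,v=2,log=-}
step 9 deliver 1→2: —
step 10 deliver 2→3: 3={back,v=2,log=-}
step 11 deliver 3→2: —
step 12 deliver 0→3: —
step 13 deliver 1→0: —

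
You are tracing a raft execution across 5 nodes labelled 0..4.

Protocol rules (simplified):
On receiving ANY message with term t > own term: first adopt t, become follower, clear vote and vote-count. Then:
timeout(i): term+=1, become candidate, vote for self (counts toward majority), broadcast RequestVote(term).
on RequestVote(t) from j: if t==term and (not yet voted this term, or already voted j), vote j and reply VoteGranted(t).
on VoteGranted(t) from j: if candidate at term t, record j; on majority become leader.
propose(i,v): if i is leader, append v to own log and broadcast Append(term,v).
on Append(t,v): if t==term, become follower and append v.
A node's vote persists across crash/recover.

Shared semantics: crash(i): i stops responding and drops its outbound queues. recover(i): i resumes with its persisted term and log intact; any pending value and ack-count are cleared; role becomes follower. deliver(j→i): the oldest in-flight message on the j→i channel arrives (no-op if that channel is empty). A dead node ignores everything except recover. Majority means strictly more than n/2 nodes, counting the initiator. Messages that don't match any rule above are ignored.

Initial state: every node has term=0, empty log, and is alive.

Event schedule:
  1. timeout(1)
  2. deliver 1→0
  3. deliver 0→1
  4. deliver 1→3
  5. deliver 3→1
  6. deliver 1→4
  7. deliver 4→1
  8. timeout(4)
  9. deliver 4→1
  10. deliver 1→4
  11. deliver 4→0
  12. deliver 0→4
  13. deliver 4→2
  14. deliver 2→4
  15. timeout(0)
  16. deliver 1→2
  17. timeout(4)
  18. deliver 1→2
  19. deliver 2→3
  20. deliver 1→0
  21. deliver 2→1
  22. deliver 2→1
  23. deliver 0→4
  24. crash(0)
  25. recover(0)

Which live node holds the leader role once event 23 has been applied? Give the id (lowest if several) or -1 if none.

-1

after 1 — timeout(1): n1:cand/t1/[-]
after 2 — deliver 1→0: n0:foll/t1/[-]
after 3 — deliver 0→1: ·
after 4 — deliver 1→3: n3:foll/t1/[-]
after 5 — deliver 3→1: n1:lead/t1/[-]
after 6 — deliver 1→4: n4:foll/t1/[-]
after 7 — deliver 4→1: ·
after 8 — timeout(4): n4:cand/t2/[-]
after 9 — deliver 4→1: n1:foll/t2/[-]
after 10 — deliver 1→4: ·
after 11 — deliver 4→0: n0:foll/t2/[-]
after 12 — deliver 0→4: n4:lead/t2/[-]
after 13 — deliver 4→2: n2:foll/t2/[-]
after 14 — deliver 2→4: ·
after 15 — timeout(0): n0:cand/t3/[-]
after 16 — deliver 1→2: ·
after 17 — timeout(4): n4:cand/t3/[-]
after 18 — deliver 1→2: ·
after 19 — deliver 2→3: ·
after 20 — deliver 1→0: ·
after 21 — deliver 2→1: ·
after 22 — deliver 2→1: ·
after 23 — deliver 0→4: ·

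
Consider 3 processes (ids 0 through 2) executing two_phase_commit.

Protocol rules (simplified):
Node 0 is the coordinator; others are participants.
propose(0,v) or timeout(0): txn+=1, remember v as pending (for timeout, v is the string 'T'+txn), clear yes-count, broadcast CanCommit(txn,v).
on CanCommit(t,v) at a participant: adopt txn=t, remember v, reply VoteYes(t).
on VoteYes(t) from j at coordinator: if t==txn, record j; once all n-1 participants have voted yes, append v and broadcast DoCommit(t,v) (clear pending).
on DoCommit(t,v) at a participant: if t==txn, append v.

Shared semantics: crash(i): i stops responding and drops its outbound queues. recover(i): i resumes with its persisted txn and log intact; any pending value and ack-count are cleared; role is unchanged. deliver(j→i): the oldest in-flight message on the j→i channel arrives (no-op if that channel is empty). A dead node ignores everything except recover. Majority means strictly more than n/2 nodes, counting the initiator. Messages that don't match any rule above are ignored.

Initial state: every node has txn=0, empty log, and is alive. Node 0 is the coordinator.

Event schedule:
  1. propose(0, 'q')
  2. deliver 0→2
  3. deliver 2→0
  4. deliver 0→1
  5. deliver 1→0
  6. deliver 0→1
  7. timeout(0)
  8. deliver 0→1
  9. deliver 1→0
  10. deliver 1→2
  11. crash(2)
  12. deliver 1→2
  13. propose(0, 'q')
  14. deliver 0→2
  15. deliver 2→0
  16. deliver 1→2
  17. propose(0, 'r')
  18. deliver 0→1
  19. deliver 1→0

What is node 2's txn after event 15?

1

e1 propose(0,'q'): 0[coor,t=1,-]
e2 deliver 0→2: 2[part,t=1,-]
e3 deliver 2→0: ·
e4 deliver 0→1: 1[part,t=1,-]
e5 deliver 1→0: 0[coor,t=1,q]
e6 deliver 0→1: 1[part,t=1,q]
e7 timeout(0): 0[coor,t=2,q]
e8 deliver 0→1: 1[part,t=2,q]
e9 deliver 1→0: ·
e10 deliver 1→2: ·
e11 crash(2): 2[✗part,t=1,-]
e12 deliver 1→2: ·
e13 propose(0,'q'): 0[coor,t=3,q]
e14 deliver 0→2: ·
e15 deliver 2→0: ·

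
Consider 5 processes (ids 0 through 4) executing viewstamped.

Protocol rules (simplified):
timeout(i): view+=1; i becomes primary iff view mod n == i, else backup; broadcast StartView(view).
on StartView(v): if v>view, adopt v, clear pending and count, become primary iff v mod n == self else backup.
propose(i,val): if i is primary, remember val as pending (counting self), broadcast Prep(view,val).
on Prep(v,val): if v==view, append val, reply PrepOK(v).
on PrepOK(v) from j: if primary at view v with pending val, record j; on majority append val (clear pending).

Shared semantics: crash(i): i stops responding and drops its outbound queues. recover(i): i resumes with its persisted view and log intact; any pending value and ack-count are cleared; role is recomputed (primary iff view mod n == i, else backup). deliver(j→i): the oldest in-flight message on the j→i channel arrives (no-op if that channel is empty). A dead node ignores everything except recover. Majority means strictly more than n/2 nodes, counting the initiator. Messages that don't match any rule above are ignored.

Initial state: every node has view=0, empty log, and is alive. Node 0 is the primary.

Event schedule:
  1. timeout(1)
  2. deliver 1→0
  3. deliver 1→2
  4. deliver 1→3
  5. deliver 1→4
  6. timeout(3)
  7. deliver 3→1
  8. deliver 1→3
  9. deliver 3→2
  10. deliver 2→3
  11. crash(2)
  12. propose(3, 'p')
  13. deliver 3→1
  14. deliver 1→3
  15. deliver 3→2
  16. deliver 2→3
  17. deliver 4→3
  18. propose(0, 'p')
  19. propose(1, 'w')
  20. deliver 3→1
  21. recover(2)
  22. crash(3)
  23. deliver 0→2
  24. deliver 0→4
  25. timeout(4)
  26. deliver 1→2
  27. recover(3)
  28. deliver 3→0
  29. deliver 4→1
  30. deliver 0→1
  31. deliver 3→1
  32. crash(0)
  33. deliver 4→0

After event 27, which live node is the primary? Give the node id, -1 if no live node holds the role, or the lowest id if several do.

2

after 1 — timeout(1): n1:prim/v1/[-]
after 2 — deliver 1→0: n0:back/v1/[-]
after 3 — deliver 1→2: n2:back/v1/[-]
after 4 — deliver 1→3: n3:back/v1/[-]
after 5 — deliver 1→4: n4:back/v1/[-]
after 6 — timeout(3): n3:back/v2/[-]
after 7 — deliver 3→1: n1:back/v2/[-]
after 8 — deliver 1→3: ·
after 9 — deliver 3→2: n2:prim/v2/[-]
after 10 — deliver 2→3: ·
after 11 — crash(2): n2:✗prim/v2/[-]
after 12 — propose(3,'p'): ·
after 13 — deliver 3→1: ·
after 14 — deliver 1→3: ·
after 15 — deliver 3→2: ·
after 16 — deliver 2→3: ·
after 17 — deliver 4→3: ·
after 18 — propose(0,'p'): ·
after 19 — propose(1,'w'): ·
after 20 — deliver 3→1: ·
after 21 — recover(2): n2:prim/v2/[-]
after 22 — crash(3): n3:✗back/v2/[-]
after 23 — deliver 0→2: ·
after 24 — deliver 0→4: ·
after 25 — timeout(4): n4:back/v2/[-]
after 26 — deliver 1→2: ·
after 27 — recover(3): n3:back/v2/[-]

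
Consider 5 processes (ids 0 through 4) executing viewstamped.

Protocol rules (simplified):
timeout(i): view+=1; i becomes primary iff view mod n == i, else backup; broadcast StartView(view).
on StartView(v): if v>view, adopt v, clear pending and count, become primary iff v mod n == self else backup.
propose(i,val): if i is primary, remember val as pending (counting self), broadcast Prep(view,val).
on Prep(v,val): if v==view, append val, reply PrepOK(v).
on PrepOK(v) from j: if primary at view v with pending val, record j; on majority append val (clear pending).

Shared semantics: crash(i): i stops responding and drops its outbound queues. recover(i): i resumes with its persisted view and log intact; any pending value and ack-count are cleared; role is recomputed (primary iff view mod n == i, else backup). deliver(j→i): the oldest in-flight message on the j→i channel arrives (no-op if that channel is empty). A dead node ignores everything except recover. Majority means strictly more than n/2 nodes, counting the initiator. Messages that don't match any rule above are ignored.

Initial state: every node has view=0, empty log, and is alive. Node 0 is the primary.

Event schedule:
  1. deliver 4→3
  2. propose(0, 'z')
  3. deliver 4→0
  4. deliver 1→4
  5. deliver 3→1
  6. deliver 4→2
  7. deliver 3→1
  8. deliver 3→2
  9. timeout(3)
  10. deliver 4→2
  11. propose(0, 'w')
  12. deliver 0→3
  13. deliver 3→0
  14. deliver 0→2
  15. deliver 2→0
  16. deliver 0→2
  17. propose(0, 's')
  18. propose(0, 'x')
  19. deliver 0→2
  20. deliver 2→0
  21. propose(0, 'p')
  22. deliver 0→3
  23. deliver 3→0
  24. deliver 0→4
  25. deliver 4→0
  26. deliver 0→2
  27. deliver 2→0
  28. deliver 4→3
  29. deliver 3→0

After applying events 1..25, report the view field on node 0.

[1] deliver 4→3 → ∅
[2] propose(0,'z') → ∅
[3] deliver 4→0 → ∅
[4] deliver 1→4 → ∅
[5] deliver 3→1 → ∅
[6] deliver 4→2 → ∅
[7] deliver 3→1 → ∅
[8] deliver 3→2 → ∅
[9] timeout(3) → N3(back v1 [-])
[10] deliver 4→2 → ∅
[11] propose(0,'w') → ∅
[12] deliver 0→3 → ∅
[13] deliver 3→0 → N0(back v1 [-])
[14] deliver 0→2 → N2(back v0 [z])
[15] deliver 2→0 → ∅
[16] deliver 0→2 → N2(back v0 [z,w])
[17] propose(0,'s') → ∅
[18] propose(0,'x') → ∅
[19] deliver 0→2 → ∅
[20] deliver 2→0 → ∅
[21] propose(0,'p') → ∅
[22] deliver 0→3 → ∅
[23] deliver 3→0 → ∅
[24] deliver 0→4 → N4(back v0 [z])
[25] deliver 4→0 → ∅

1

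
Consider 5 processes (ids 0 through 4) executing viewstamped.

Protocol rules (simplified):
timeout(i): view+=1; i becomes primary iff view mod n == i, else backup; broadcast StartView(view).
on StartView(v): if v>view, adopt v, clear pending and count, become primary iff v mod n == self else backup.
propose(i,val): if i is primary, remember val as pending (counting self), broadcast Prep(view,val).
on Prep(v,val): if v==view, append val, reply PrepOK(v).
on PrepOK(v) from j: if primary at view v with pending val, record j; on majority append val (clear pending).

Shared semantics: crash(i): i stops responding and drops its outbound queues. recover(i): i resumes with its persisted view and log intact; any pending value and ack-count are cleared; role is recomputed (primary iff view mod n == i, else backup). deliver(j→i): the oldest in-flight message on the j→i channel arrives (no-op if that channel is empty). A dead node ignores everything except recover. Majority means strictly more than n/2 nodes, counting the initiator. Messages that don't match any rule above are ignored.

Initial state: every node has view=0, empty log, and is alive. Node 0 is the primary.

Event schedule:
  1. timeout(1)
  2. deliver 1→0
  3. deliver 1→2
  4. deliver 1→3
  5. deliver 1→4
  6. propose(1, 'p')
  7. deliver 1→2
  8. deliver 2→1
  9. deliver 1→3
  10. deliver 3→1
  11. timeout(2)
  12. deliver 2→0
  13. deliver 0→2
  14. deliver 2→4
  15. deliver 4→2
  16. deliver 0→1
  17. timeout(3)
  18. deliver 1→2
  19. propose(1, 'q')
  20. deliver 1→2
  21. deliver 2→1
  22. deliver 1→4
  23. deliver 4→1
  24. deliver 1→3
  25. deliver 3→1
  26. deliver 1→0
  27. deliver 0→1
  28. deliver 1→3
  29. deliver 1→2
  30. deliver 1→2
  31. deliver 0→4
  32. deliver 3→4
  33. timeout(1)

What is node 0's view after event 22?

1. timeout(1):  <1:prim v1 ->
2. deliver 1→0:  <0:back v1 ->
3. deliver 1→2:  <2:back v1 ->
4. deliver 1→3:  <3:back v1 ->
5. deliver 1→4:  <4:back v1 ->
6. propose(1,'p'):  nop
7. deliver 1→2:  <2:back v1 p>
8. deliver 2→1:  nop
9. deliver 1→3:  <3:back v1 p>
10. deliver 3→1:  <1:prim v1 p>
11. timeout(2):  <2:prim v2 p>
12. deliver 2→0:  <0:back v2 ->
13. deliver 0→2:  nop
14. deliver 2→4:  <4:back v2 ->
15. deliver 4→2:  nop
16. deliver 0→1:  nop
17. timeout(3):  <3:back v2 p>
18. deliver 1→2:  nop
19. propose(1,'q'):  nop
20. deliver 1→2:  nop
21. deliver 2→1:  <1:back v2 p>
22. deliver 1→4:  nop

2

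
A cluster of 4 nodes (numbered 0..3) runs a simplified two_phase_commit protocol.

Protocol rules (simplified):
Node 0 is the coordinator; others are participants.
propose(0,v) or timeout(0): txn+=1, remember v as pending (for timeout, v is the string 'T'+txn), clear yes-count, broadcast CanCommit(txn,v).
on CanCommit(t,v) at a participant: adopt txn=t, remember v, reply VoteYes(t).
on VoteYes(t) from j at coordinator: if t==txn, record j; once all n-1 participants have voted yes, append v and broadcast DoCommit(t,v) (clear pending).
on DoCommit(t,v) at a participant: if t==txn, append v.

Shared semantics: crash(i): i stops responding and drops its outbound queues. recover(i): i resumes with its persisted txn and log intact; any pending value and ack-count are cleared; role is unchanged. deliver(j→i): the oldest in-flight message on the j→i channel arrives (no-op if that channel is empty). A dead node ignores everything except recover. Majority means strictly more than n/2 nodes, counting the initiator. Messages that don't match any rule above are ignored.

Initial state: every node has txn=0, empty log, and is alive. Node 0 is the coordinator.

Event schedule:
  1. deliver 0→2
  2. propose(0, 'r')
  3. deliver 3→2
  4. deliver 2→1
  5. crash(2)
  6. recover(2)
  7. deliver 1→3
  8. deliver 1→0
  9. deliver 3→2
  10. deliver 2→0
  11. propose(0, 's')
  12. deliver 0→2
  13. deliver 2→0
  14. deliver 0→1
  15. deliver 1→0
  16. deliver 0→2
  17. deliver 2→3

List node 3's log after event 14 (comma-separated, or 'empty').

after 1 — deliver 0→2: ·
after 2 — propose(0,'r'): n0:coor/t1/[-]
after 3 — deliver 3→2: ·
after 4 — deliver 2→1: ·
after 5 — crash(2): n2:✗part/t0/[-]
after 6 — recover(2): n2:part/t0/[-]
after 7 — deliver 1→3: ·
after 8 — deliver 1→0: ·
after 9 — deliver 3→2: ·
after 10 — deliver 2→0: ·
after 11 — propose(0,'s'): n0:coor/t2/[-]
after 12 — deliver 0→2: n2:part/t1/[-]
after 13 — deliver 2→0: ·
after 14 — deliver 0→1: n1:part/t1/[-]

empty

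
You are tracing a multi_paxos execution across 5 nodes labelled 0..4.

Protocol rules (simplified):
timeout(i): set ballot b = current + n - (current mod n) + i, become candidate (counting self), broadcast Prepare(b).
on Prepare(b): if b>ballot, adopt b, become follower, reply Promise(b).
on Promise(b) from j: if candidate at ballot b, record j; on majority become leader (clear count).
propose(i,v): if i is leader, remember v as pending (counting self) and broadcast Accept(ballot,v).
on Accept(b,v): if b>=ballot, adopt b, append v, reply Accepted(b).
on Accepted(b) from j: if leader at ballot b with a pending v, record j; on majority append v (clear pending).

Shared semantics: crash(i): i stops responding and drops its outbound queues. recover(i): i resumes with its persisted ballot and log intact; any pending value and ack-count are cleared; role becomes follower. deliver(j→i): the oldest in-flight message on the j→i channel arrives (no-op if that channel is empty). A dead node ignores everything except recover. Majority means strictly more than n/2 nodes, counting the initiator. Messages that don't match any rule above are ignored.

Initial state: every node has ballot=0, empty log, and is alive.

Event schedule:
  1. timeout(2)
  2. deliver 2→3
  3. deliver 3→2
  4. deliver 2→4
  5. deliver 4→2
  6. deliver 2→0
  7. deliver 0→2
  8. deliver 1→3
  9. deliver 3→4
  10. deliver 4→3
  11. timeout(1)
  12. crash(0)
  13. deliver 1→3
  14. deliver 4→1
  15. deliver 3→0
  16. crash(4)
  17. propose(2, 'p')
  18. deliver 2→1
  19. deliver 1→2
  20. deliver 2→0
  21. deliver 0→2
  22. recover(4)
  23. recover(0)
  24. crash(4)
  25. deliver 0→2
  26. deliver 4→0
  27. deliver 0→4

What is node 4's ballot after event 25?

step 1 timeout(2): 2={cand,b=7,log=-}
step 2 deliver 2→3: 3={foll,b=7,log=-}
step 3 deliver 3→2: —
step 4 deliver 2→4: 4={foll,b=7,log=-}
step 5 deliver 4→2: 2={lead,b=7,log=-}
step 6 deliver 2→0: 0={foll,b=7,log=-}
step 7 deliver 0→2: —
step 8 deliver 1→3: —
step 9 deliver 3→4: —
step 10 deliver 4→3: —
step 11 timeout(1): 1={cand,b=6,log=-}
step 12 crash(0): 0={✗foll,b=7,log=-}
step 13 deliver 1→3: —
step 14 deliver 4→1: —
step 15 deliver 3→0: —
step 16 crash(4): 4={✗foll,b=7,log=-}
step 17 propose(2,'p'): —
step 18 deliver 2→1: 1={foll,b=7,log=-}
step 19 deliver 1→2: —
step 20 deliver 2→0: —
step 21 deliver 0→2: —
step 22 recover(4): 4={foll,b=7,log=-}
step 23 recover(0): 0={foll,b=7,log=-}
step 24 crash(4): 4={✗foll,b=7,log=-}
step 25 deliver 0→2: —

7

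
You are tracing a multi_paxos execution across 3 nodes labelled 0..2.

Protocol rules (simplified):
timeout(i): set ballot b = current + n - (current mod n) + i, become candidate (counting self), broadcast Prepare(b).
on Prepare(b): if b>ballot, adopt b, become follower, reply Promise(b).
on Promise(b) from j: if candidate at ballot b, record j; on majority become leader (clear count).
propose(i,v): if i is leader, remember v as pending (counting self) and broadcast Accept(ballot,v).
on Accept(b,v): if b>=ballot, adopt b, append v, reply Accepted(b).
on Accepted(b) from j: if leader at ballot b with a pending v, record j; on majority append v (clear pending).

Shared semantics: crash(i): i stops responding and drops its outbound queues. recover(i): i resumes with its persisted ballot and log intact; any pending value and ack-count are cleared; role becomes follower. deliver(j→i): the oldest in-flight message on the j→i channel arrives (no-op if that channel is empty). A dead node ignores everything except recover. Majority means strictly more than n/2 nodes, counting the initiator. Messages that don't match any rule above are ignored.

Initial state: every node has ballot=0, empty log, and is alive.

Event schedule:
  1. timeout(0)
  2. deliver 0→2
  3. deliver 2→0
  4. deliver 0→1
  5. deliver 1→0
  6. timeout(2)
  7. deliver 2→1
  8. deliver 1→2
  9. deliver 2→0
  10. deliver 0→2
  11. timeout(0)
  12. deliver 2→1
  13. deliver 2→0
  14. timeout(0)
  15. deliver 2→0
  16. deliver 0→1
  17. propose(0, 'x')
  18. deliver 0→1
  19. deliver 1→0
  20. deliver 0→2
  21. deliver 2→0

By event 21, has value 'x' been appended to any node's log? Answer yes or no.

no

step 1 timeout(0): 0={cand,b=3,log=-}
step 2 deliver 0→2: 2={foll,b=3,log=-}
step 3 deliver 2→0: 0={lead,b=3,log=-}
step 4 deliver 0→1: 1={foll,b=3,log=-}
step 5 deliver 1→0: —
step 6 timeout(2): 2={cand,b=8,log=-}
step 7 deliver 2→1: 1={foll,b=8,log=-}
step 8 deliver 1→2: 2={lead,b=8,log=-}
step 9 deliver 2→0: 0={foll,b=8,log=-}
step 10 deliver 0→2: —
step 11 timeout(0): 0={cand,b=9,log=-}
step 12 deliver 2→1: —
step 13 deliver 2→0: —
step 14 timeout(0): 0={cand,b=12,log=-}
step 15 deliver 2→0: —
step 16 deliver 0→1: 1={foll,b=9,log=-}
step 17 propose(0,'x'): —
step 18 deliver 0→1: 1={foll,b=12,log=-}
step 19 deliver 1→0: —
step 20 deliver 0→2: 2={foll,b=9,log=-}
step 21 deliver 2→0: —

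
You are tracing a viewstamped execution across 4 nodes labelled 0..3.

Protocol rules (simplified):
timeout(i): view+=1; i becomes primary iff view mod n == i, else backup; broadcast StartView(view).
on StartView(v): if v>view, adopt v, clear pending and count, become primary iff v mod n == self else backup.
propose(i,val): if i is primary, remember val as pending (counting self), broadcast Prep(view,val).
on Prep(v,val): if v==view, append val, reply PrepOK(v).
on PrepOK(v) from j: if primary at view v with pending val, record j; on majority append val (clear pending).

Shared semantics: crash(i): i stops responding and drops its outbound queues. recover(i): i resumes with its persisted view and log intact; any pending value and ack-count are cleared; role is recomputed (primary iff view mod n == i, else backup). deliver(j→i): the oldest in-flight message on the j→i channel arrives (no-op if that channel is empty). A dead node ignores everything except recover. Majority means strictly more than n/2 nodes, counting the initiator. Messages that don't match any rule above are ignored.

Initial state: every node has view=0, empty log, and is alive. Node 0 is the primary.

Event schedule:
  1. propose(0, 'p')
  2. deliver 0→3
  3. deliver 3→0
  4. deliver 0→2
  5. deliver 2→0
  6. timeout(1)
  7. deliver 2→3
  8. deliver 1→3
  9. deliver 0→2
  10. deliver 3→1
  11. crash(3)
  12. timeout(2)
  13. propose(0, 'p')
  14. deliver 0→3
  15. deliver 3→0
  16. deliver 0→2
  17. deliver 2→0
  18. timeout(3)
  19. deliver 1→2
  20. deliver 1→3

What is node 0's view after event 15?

0

step 1 propose(0,'p'): —
step 2 deliver 0→3: 3={back,v=0,log=p}
step 3 deliver 3→0: —
step 4 deliver 0→2: 2={back,v=0,log=p}
step 5 deliver 2→0: 0={prim,v=0,log=p}
step 6 timeout(1): 1={prim,v=1,log=-}
step 7 deliver 2→3: —
step 8 deliver 1→3: 3={back,v=1,log=p}
step 9 deliver 0→2: —
step 10 deliver 3→1: —
step 11 crash(3): 3={✗back,v=1,log=p}
step 12 timeout(2): 2={back,v=1,log=p}
step 13 propose(0,'p'): —
step 14 deliver 0→3: —
step 15 deliver 3→0: —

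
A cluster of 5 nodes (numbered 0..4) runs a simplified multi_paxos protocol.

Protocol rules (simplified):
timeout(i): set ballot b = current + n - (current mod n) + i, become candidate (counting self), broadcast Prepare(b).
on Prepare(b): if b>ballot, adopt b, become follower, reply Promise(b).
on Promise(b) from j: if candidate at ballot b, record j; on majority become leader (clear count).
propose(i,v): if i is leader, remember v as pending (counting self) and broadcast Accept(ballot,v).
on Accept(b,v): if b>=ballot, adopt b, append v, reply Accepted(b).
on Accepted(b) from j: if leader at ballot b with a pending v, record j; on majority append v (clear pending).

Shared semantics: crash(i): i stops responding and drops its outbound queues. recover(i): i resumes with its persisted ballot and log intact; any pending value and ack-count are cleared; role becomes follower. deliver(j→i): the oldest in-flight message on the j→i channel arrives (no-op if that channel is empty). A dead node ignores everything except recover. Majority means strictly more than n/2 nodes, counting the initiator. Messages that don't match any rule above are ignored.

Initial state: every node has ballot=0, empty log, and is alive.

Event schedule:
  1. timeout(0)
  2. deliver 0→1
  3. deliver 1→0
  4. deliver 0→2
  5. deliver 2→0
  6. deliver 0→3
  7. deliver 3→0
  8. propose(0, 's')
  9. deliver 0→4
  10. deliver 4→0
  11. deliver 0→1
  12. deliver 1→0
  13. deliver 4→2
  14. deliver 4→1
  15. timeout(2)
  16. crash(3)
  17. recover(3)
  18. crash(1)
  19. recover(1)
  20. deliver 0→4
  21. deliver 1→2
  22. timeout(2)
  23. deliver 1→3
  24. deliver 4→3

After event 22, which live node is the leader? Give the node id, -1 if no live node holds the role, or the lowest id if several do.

0

[1] timeout(0) → N0(cand b5 [-])
[2] deliver 0→1 → N1(foll b5 [-])
[3] deliver 1→0 → ∅
[4] deliver 0→2 → N2(foll b5 [-])
[5] deliver 2→0 → N0(lead b5 [-])
[6] deliver 0→3 → N3(foll b5 [-])
[7] deliver 3→0 → ∅
[8] propose(0,'s') → ∅
[9] deliver 0→4 → N4(foll b5 [-])
[10] deliver 4→0 → ∅
[11] deliver 0→1 → N1(foll b5 [s])
[12] deliver 1→0 → ∅
[13] deliver 4→2 → ∅
[14] deliver 4→1 → ∅
[15] timeout(2) → N2(cand b12 [-])
[16] crash(3) → N3(✗foll b5 [-])
[17] recover(3) → N3(foll b5 [-])
[18] crash(1) → N1(✗foll b5 [s])
[19] recover(1) → N1(foll b5 [s])
[20] deliver 0→4 → N4(foll b5 [s])
[21] deliver 1→2 → ∅
[22] timeout(2) → N2(cand b17 [-])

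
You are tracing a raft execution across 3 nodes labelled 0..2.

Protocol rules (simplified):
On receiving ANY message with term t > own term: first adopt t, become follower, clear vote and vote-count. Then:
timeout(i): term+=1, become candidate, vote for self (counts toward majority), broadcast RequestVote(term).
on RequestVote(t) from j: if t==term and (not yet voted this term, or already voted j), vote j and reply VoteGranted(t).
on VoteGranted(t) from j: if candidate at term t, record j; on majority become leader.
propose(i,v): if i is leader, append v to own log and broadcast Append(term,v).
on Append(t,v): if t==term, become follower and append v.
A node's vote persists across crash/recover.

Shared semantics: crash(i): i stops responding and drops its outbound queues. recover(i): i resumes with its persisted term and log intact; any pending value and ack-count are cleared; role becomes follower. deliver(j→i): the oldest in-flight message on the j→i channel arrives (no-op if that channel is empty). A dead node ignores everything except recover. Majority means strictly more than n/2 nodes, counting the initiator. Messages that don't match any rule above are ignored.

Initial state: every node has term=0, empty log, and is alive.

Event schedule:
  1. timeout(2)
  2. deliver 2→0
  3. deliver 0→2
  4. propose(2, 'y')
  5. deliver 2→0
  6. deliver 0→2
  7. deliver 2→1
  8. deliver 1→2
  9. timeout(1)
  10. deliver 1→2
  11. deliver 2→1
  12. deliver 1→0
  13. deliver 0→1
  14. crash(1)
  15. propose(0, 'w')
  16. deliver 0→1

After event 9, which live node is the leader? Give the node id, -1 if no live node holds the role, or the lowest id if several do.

2

e1 timeout(2): 2[cand,t=1,-]
e2 deliver 2→0: 0[foll,t=1,-]
e3 deliver 0→2: 2[lead,t=1,-]
e4 propose(2,'y'): 2[lead,t=1,y]
e5 deliver 2→0: 0[foll,t=1,y]
e6 deliver 0→2: ·
e7 deliver 2→1: 1[foll,t=1,-]
e8 deliver 1→2: ·
e9 timeout(1): 1[cand,t=2,-]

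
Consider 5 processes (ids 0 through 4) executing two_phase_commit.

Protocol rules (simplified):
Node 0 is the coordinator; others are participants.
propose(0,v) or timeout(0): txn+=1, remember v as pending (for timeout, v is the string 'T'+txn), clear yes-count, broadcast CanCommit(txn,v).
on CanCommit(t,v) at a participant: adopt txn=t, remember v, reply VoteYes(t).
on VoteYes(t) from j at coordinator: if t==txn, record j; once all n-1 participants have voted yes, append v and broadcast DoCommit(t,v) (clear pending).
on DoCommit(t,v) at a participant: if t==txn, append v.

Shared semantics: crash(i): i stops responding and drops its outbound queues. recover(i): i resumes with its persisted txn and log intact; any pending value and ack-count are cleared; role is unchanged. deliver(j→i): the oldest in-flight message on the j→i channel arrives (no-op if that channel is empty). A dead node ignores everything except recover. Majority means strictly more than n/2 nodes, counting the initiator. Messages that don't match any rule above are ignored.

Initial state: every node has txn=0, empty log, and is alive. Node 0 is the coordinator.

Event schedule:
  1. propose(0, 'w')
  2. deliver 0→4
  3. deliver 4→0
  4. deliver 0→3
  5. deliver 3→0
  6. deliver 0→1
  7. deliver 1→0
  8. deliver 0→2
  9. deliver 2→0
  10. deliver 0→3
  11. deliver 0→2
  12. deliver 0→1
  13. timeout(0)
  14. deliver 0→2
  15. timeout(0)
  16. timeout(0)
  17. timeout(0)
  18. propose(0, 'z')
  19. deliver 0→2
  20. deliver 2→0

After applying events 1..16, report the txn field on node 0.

[1] propose(0,'w') → N0(coor t1 [-])
[2] deliver 0→4 → N4(part t1 [-])
[3] deliver 4→0 → ∅
[4] deliver 0→3 → N3(part t1 [-])
[5] deliver 3→0 → ∅
[6] deliver 0→1 → N1(part t1 [-])
[7] deliver 1→0 → ∅
[8] deliver 0→2 → N2(part t1 [-])
[9] deliver 2→0 → N0(coor t1 [w])
[10] deliver 0→3 → N3(part t1 [w])
[11] deliver 0→2 → N2(part t1 [w])
[12] deliver 0→1 → N1(part t1 [w])
[13] timeout(0) → N0(coor t2 [w])
[14] deliver 0→2 → N2(part t2 [w])
[15] timeout(0) → N0(coor t3 [w])
[16] timeout(0) → N0(coor t4 [w])

4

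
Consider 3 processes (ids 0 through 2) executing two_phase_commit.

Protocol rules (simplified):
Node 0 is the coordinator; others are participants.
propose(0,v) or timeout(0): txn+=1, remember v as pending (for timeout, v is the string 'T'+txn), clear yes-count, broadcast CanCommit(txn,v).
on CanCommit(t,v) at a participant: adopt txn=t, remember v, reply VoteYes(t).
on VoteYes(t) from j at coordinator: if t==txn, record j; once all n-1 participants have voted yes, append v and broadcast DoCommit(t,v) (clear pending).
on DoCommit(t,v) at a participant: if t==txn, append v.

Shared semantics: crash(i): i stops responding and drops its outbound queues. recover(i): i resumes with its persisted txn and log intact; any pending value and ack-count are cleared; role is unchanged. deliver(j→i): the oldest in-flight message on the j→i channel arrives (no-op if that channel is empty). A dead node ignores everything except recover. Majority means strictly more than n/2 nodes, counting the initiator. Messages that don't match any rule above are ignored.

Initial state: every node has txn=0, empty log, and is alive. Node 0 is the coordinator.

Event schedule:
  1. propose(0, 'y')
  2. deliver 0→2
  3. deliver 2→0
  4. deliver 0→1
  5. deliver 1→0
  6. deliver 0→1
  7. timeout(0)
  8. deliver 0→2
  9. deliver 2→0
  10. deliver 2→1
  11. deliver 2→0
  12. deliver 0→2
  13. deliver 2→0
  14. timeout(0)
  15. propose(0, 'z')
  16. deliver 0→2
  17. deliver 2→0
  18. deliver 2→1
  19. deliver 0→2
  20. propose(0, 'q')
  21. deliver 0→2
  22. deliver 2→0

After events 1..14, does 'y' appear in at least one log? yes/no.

1. propose(0,'y'):  <0:coor t1 ->
2. deliver 0→2:  <2:part t1 ->
3. deliver 2→0:  nop
4. deliver 0→1:  <1:part t1 ->
5. deliver 1→0:  <0:coor t1 y>
6. deliver 0→1:  <1:part t1 y>
7. timeout(0):  <0:coor t2 y>
8. deliver 0→2:  <2:part t1 y>
9. deliver 2→0:  nop
10. deliver 2→1:  nop
11. deliver 2→0:  nop
12. deliver 0→2:  <2:part t2 y>
13. deliver 2→0:  nop
14. timeout(0):  <0:coor t3 y>

yes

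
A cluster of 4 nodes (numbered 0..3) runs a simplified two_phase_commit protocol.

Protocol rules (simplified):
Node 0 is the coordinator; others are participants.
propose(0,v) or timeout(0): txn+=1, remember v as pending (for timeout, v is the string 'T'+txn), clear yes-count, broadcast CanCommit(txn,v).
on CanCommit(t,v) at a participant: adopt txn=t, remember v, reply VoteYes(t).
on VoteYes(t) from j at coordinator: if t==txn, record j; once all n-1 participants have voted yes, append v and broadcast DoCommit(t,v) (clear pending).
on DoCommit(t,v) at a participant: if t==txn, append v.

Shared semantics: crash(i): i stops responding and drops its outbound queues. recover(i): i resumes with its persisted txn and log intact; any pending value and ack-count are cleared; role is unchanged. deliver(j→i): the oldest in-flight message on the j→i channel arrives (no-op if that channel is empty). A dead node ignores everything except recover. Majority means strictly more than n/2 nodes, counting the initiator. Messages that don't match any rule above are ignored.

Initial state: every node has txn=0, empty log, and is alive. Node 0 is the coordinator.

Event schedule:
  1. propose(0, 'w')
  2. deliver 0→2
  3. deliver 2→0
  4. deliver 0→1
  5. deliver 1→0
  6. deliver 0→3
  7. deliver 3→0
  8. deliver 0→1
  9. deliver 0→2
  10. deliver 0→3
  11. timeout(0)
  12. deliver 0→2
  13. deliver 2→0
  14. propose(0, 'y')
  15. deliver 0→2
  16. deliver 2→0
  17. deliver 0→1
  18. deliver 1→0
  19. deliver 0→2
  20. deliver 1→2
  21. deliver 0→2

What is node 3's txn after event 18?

1

after 1 — propose(0,'w'): n0:coor/t1/[-]
after 2 — deliver 0→2: n2:part/t1/[-]
after 3 — deliver 2→0: ·
after 4 — deliver 0→1: n1:part/t1/[-]
after 5 — deliver 1→0: ·
after 6 — deliver 0→3: n3:part/t1/[-]
after 7 — deliver 3→0: n0:coor/t1/[w]
after 8 — deliver 0→1: n1:part/t1/[w]
after 9 — deliver 0→2: n2:part/t1/[w]
after 10 — deliver 0→3: n3:part/t1/[w]
after 11 — timeout(0): n0:coor/t2/[w]
after 12 — deliver 0→2: n2:part/t2/[w]
after 13 — deliver 2→0: ·
after 14 — propose(0,'y'): n0:coor/t3/[w]
after 15 — deliver 0→2: n2:part/t3/[w]
after 16 — deliver 2→0: ·
after 17 — deliver 0→1: n1:part/t2/[w]
after 18 — deliver 1→0: ·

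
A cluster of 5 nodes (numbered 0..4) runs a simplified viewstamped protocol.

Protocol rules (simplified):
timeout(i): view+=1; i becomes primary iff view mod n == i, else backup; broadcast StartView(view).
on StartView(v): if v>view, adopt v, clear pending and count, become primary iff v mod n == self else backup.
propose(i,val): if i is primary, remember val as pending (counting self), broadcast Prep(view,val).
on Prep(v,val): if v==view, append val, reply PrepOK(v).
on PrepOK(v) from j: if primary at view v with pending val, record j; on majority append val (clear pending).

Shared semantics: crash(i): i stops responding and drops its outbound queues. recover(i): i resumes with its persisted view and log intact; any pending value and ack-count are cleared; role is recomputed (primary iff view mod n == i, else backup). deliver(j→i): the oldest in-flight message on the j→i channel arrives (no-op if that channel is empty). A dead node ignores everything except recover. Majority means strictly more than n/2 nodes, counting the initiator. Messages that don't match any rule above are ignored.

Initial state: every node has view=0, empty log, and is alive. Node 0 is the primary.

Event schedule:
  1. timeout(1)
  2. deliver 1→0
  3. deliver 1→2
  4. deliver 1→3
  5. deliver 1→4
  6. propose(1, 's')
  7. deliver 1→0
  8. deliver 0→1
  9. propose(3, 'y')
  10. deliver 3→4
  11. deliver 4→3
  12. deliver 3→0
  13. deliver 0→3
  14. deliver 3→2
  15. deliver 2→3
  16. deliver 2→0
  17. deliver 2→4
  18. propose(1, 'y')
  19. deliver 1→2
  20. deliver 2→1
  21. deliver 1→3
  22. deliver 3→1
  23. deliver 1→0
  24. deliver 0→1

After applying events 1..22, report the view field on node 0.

after 1 — timeout(1): n1:prim/v1/[-]
after 2 — deliver 1→0: n0:back/v1/[-]
after 3 — deliver 1→2: n2:back/v1/[-]
after 4 — deliver 1→3: n3:back/v1/[-]
after 5 — deliver 1→4: n4:back/v1/[-]
after 6 — propose(1,'s'): ·
after 7 — deliver 1→0: n0:back/v1/[s]
after 8 — deliver 0→1: ·
after 9 — propose(3,'y'): ·
after 10 — deliver 3→4: ·
after 11 — deliver 4→3: ·
after 12 — deliver 3→0: ·
after 13 — deliver 0→3: ·
after 14 — deliver 3→2: ·
after 15 — deliver 2→3: ·
after 16 — deliver 2→0: ·
after 17 — deliver 2→4: ·
after 18 — propose(1,'y'): ·
after 19 — deliver 1→2: n2:back/v1/[s]
after 20 — deliver 2→1: ·
after 21 — deliver 1→3: n3:back/v1/[s]
after 22 — deliver 3→1: n1:prim/v1/[y]

1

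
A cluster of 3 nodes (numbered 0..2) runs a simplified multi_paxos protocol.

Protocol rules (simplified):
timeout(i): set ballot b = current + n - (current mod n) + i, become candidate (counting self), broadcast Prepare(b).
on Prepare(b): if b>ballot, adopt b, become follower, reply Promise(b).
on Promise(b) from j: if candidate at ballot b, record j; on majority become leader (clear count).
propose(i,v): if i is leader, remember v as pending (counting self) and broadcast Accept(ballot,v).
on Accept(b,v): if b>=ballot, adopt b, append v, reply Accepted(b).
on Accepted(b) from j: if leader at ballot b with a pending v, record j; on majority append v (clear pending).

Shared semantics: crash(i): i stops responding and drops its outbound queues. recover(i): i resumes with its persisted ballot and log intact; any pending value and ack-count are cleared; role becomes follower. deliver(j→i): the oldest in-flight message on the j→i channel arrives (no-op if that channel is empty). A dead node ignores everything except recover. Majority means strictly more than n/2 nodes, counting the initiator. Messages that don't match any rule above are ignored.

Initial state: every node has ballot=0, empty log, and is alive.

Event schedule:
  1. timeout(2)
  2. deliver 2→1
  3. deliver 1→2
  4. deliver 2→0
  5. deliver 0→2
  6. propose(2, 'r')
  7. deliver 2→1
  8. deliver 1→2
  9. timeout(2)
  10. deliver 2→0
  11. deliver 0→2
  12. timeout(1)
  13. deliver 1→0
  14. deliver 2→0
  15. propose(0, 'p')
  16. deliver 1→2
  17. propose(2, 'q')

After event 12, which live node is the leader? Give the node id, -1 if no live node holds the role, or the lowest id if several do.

after 1 — timeout(2): n2:cand/b5/[-]
after 2 — deliver 2→1: n1:foll/b5/[-]
after 3 — deliver 1→2: n2:lead/b5/[-]
after 4 — deliver 2→0: n0:foll/b5/[-]
after 5 — deliver 0→2: ·
after 6 — propose(2,'r'): ·
after 7 — deliver 2→1: n1:foll/b5/[r]
after 8 — deliver 1→2: n2:lead/b5/[r]
after 9 — timeout(2): n2:cand/b8/[r]
after 10 — deliver 2→0: n0:foll/b5/[r]
after 11 — deliver 0→2: ·
after 12 — timeout(1): n1:cand/b7/[r]

-1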